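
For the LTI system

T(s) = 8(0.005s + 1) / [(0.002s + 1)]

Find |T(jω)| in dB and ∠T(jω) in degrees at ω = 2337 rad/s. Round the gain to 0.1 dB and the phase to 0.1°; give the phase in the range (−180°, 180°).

25.9 dB, 7.2°

At ω = 2337 rad/s:
zero (1 + j2337·0.005) = 1 + j11.685 → |·| ≈ 11.728, ∠ ≈ 85.11°
pole (1 + j2337·0.002) = 1 + j4.674 → |·| ≈ 4.7798, ∠ ≈ 77.92°
|T| = 8 · 11.728 / (4.7798) ≈ 19.629
Gain = 20 log₁₀(19.629) ≈ 25.86 dB
∠T = (85.11°) − (77.92°) = 7.19°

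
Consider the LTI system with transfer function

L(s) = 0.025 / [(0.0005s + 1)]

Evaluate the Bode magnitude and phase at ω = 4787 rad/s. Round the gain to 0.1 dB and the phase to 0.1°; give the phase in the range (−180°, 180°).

-40.3 dB, -67.3°

At ω = 4787 rad/s:
pole (1 + j4787·0.0005) = 1 + j2.3935 → |·| ≈ 2.594, ∠ ≈ 67.32°
|L| = 0.025 · 1 / (2.594) ≈ 0.0096376
Gain = 20 log₁₀(0.0096376) ≈ -40.32 dB
∠L = (0°) − (67.32°) = -67.32°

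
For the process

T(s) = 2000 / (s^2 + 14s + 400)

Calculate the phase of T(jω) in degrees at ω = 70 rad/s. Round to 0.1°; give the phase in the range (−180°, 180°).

-167.7°

At s = jω = j70:
quadratic: (j70)² + 14·j70 + 400 = -4500 + j980 → |·| ≈ 4605.5, ∠ ≈ 167.71°
∠T = 0.00° − 167.71° = -167.71°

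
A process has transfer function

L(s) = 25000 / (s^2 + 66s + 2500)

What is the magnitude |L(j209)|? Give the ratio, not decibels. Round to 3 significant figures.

0.576

At s = jω = j209:
quadratic: (j209)² + 66·j209 + 2500 = -41181 + j13794 → |·| ≈ 43430, ∠ ≈ 161.48°
|L| = 25000 / 43430 ≈ 0.57564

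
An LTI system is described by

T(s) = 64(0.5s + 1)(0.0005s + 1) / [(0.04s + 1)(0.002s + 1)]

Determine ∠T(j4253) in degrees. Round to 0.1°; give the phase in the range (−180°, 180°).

-18.2°

At ω = 4253 rad/s:
zero (1 + j4253·0.5) = 1 + j2126.5 → |·| ≈ 2126.5, ∠ ≈ 89.97°
zero (1 + j4253·0.0005) = 1 + j2.1265 → |·| ≈ 2.3499, ∠ ≈ 64.81°
pole (1 + j4253·0.04) = 1 + j170.12 → |·| ≈ 170.12, ∠ ≈ 89.66°
pole (1 + j4253·0.002) = 1 + j8.506 → |·| ≈ 8.5646, ∠ ≈ 83.29°
∠T = (89.97° + 64.81°) − (89.66° + 83.29°) = -18.17°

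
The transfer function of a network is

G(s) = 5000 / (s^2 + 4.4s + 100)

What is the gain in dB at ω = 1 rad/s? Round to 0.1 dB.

At s = jω = j1:
quadratic: (j1)² + 4.4·j1 + 100 = 99 + j4.4 → |·| ≈ 99.098, ∠ ≈ 2.54°
|G| = 5000 / 99.098 ≈ 50.455
Gain = 20 log₁₀(50.455) ≈ 34.06 dB

34.1 dB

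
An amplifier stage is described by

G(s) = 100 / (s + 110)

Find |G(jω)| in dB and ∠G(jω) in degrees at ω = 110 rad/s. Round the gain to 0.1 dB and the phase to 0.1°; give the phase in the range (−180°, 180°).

Substitute s = j110:
Numerator: 100 = 100 + j0
Denominator: (j110) + 110 = 110 + j110
|N| = √(100² + 0²) ≈ 100, ∠N ≈ 0.00°
|D| = √(110² + 110²) ≈ 155.56, ∠D ≈ 45.00°
|G| = 100 / 155.56 ≈ 0.64284
Gain = 20 log₁₀(0.64284) ≈ -3.84 dB
∠G = 0.00° − 45.00° = -45.00°

-3.8 dB, -45.0°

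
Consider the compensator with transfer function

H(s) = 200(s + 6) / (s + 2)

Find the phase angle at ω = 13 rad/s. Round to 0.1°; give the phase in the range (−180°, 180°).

At s = jω = j13:
zero (s+6): 6 + j13 → |·| = √(6²+13²) = √205 ≈ 14.318, ∠ = arctan(13/6) ≈ 65.22°
pole (s+2): 2 + j13 → |·| = √(2²+13²) = √173 ≈ 13.153, ∠ = arctan(13/2) ≈ 81.25°
∠H = 65.22° − 81.25° = -16.03°

-16.0°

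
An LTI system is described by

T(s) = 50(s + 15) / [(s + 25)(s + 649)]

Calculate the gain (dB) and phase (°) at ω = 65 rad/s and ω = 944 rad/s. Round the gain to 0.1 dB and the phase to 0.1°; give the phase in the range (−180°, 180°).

ω = 65: -22.7 dB, 2.3°; ω = 944: -27.2 dB, -54.9°

At s = jω = j65:
zero (s+15): 15 + j65 → |·| = √(15²+65²) = √4450 ≈ 66.708, ∠ = arctan(65/15) ≈ 77.01°
pole (s+25): 25 + j65 → |·| = √(25²+65²) = √4850 ≈ 69.642, ∠ = arctan(65/25) ≈ 68.96°
pole (s+649): 649 + j65 → |·| = √(649²+65²) = √425426 ≈ 652.25, ∠ = arctan(65/649) ≈ 5.72°
|T| = 50 · 66.708 / 45424 ≈ 0.073428
Gain = 20 log₁₀(0.073428) ≈ -22.68 dB
∠T = 77.01° − 74.68° = 2.33°

At s = jω = j944:
zero (s+15): 15 + j944 → |·| = √(15²+944²) = √891361 ≈ 944.12, ∠ = arctan(944/15) ≈ 89.09°
pole (s+25): 25 + j944 → |·| = √(25²+944²) = √891761 ≈ 944.33, ∠ = arctan(944/25) ≈ 88.48°
pole (s+649): 649 + j944 → |·| = √(649²+944²) = √1312337 ≈ 1145.6, ∠ = arctan(944/649) ≈ 55.49°
|T| = 50 · 944.12 / 1.0818e+06 ≈ 0.043637
Gain = 20 log₁₀(0.043637) ≈ -27.20 dB
∠T = 89.09° − 143.97° = -54.88°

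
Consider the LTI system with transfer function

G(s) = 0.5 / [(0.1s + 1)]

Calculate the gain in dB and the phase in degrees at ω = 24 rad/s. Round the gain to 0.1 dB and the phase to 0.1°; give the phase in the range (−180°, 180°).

At ω = 24 rad/s:
pole (1 + j24·0.1) = 1 + j2.4 → |·| ≈ 2.6, ∠ ≈ 67.38°
|G| = 0.5 · 1 / (2.6) ≈ 0.19231
Gain = 20 log₁₀(0.19231) ≈ -14.32 dB
∠G = (0°) − (67.38°) = -67.38°

-14.3 dB, -67.4°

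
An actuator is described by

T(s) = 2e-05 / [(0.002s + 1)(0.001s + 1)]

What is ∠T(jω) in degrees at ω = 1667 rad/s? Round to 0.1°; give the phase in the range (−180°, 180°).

-132.3°

At ω = 1667 rad/s:
pole (1 + j1667·0.002) = 1 + j3.334 → |·| ≈ 3.4807, ∠ ≈ 73.30°
pole (1 + j1667·0.001) = 1 + j1.667 → |·| ≈ 1.9439, ∠ ≈ 59.04°
∠T = (0°) − (73.30° + 59.04°) = -132.34°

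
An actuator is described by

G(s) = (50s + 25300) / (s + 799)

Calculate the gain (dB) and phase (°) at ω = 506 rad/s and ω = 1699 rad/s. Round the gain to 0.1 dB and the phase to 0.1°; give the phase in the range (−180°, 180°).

ω = 506: 31.6 dB, 12.7°; ω = 1699: 33.5 dB, 8.6°

Substitute s = j506:
Numerator: 50(j506) + 25300 = 25300 + j25300
Denominator: (j506) + 799 = 799 + j506
|N| = √(25300² + 25300²) ≈ 35780, ∠N ≈ 45.00°
|D| = √(799² + 506²) ≈ 945.75, ∠D ≈ 32.35°
|G| = 35780 / 945.75 ≈ 37.832
Gain = 20 log₁₀(37.832) ≈ 31.56 dB
∠G = 45.00° − 32.35° = 12.65°

Substitute s = j1699:
Numerator: 50(j1699) + 25300 = 25300 + j84950
Denominator: (j1699) + 799 = 799 + j1699
|N| = √(25300² + 84950²) ≈ 88637, ∠N ≈ 73.42°
|D| = √(799² + 1699²) ≈ 1877.5, ∠D ≈ 64.81°
|G| = 88637 / 1877.5 ≈ 47.21
Gain = 20 log₁₀(47.21) ≈ 33.48 dB
∠G = 73.42° − 64.81° = 8.61°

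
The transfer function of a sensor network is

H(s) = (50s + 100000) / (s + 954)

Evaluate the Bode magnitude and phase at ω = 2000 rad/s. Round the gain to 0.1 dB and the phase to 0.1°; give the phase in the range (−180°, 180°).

Substitute s = j2000:
Numerator: 50(j2000) + 100000 = 100000 + j100000
Denominator: (j2000) + 954 = 954 + j2000
|N| = √(100000² + 100000²) ≈ 1.4142e+05, ∠N ≈ 45.00°
|D| = √(954² + 2000²) ≈ 2215.9, ∠D ≈ 64.50°
|H| = 1.4142e+05 / 2215.9 ≈ 63.821
Gain = 20 log₁₀(63.821) ≈ 36.10 dB
∠H = 45.00° − 64.50° = -19.50°

36.1 dB, -19.5°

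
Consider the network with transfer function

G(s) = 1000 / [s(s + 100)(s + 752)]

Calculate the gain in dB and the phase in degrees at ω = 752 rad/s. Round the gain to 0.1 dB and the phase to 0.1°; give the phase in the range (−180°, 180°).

-115.7 dB, 142.6°

At s = jω = j752:
pole (s+100): 100 + j752 → |·| = √(100²+752²) = √575504 ≈ 758.62, ∠ = arctan(752/100) ≈ 82.43°
pole (s+752): 752 + j752 → |·| = √(752²+752²) = √1131008 ≈ 1063.5, ∠ = arctan(752/752) ≈ 45.00°
pole at origin: |s| = 752, ∠ = 90.00° (in denominator)
|G| = 1000 / 6.0671e+08 ≈ 1.6482e-06
Gain = 20 log₁₀(1.6482e-06) ≈ -115.66 dB
∠G = 0.00° − 217.43° = -217.43° ≡ 142.57° (principal value)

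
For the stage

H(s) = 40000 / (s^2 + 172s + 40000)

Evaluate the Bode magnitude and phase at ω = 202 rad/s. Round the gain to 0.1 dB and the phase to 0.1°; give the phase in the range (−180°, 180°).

1.2 dB, -91.3°

At s = jω = j202:
quadratic: (j202)² + 172·j202 + 40000 = -804 + j34744 → |·| ≈ 34753, ∠ ≈ 91.33°
|H| = 40000 / 34753 ≈ 1.151
Gain = 20 log₁₀(1.151) ≈ 1.22 dB
∠H = 0.00° − 91.33° = -91.33°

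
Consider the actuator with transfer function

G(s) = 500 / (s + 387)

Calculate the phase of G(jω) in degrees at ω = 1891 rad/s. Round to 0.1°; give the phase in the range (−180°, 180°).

-78.4°

At s = jω = j1891:
pole (s+387): 387 + j1891 → |·| = √(387²+1891²) = √3725650 ≈ 1930.2, ∠ = arctan(1891/387) ≈ 78.43°
∠G = 0.00° − 78.43° = -78.43°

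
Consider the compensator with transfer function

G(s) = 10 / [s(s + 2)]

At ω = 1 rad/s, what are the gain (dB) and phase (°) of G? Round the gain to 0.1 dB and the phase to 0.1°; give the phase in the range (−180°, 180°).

13.0 dB, -116.6°

At s = jω = j1:
pole (s+2): 2 + j1 → |·| = √(2²+1²) = √5 ≈ 2.2361, ∠ = arctan(1/2) ≈ 26.57°
pole at origin: |s| = 1, ∠ = 90.00° (in denominator)
|G| = 10 / 2.2361 ≈ 4.4721
Gain = 20 log₁₀(4.4721) ≈ 13.01 dB
∠G = 0.00° − 116.57° = -116.57°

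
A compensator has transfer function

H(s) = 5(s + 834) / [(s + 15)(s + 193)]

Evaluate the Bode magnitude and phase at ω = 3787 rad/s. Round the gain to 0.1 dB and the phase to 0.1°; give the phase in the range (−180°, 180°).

At s = jω = j3787:
zero (s+834): 834 + j3787 → |·| = √(834²+3787²) = √15036925 ≈ 3877.7, ∠ = arctan(3787/834) ≈ 77.58°
pole (s+15): 15 + j3787 → |·| = √(15²+3787²) = √14341594 ≈ 3787, ∠ = arctan(3787/15) ≈ 89.77°
pole (s+193): 193 + j3787 → |·| = √(193²+3787²) = √14378618 ≈ 3791.9, ∠ = arctan(3787/193) ≈ 87.08°
|H| = 5 · 3877.7 / 1.436e+07 ≈ 0.0013502
Gain = 20 log₁₀(0.0013502) ≈ -57.39 dB
∠H = 77.58° − 176.85° = -99.27°

-57.4 dB, -99.3°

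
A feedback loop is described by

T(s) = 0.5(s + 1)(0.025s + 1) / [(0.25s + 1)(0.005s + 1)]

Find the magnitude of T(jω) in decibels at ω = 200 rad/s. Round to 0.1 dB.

At ω = 200 rad/s:
zero (1 + j200·1) = 1 + j200 → |·| ≈ 200, ∠ ≈ 89.71°
zero (1 + j200·0.025) = 1 + j5 → |·| ≈ 5.099, ∠ ≈ 78.69°
pole (1 + j200·0.25) = 1 + j50 → |·| ≈ 50.01, ∠ ≈ 88.85°
pole (1 + j200·0.005) = 1 + j1 → |·| ≈ 1.4142, ∠ ≈ 45.00°
|T| = 0.5 · 200 · 5.099 / (50.01 · 1.4142) ≈ 7.2097
Gain = 20 log₁₀(7.2097) ≈ 17.16 dB

17.2 dB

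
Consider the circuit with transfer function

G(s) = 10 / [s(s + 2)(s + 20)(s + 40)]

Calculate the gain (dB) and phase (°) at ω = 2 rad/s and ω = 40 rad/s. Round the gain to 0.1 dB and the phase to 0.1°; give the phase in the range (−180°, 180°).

At s = jω = j2:
pole (s+2): 2 + j2 → |·| = √(2²+2²) = √8 ≈ 2.8284, ∠ = arctan(2/2) ≈ 45.00°
pole (s+20): 20 + j2 → |·| = √(20²+2²) = √404 ≈ 20.1, ∠ = arctan(2/20) ≈ 5.71°
pole (s+40): 40 + j2 → |·| = √(40²+2²) = √1604 ≈ 40.05, ∠ = arctan(2/40) ≈ 2.86°
pole at origin: |s| = 2, ∠ = 90.00° (in denominator)
|G| = 10 / 4553.8 ≈ 0.002196
Gain = 20 log₁₀(0.002196) ≈ -53.17 dB
∠G = 0.00° − 143.57° = -143.57°

At s = jω = j40:
pole (s+2): 2 + j40 → |·| = √(2²+40²) = √1604 ≈ 40.05, ∠ = arctan(40/2) ≈ 87.14°
pole (s+20): 20 + j40 → |·| = √(20²+40²) = √2000 ≈ 44.721, ∠ = arctan(40/20) ≈ 63.43°
pole (s+40): 40 + j40 → |·| = √(40²+40²) = √3200 ≈ 56.569, ∠ = arctan(40/40) ≈ 45.00°
pole at origin: |s| = 40, ∠ = 90.00° (in denominator)
|G| = 10 / 4.0528e+06 ≈ 2.4674e-06
Gain = 20 log₁₀(2.4674e-06) ≈ -112.16 dB
∠G = 0.00° − 285.57° = -285.57° ≡ 74.43° (principal value)

ω = 2: -53.2 dB, -143.6°; ω = 40: -112.2 dB, 74.4°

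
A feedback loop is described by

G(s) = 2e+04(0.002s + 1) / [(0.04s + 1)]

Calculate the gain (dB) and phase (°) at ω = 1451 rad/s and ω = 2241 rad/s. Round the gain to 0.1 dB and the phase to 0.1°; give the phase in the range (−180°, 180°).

ω = 1451: 60.5 dB, -18.0°; ω = 2241: 60.2 dB, -11.9°

At ω = 1451 rad/s:
zero (1 + j1451·0.002) = 1 + j2.902 → |·| ≈ 3.0695, ∠ ≈ 70.99°
pole (1 + j1451·0.04) = 1 + j58.04 → |·| ≈ 58.049, ∠ ≈ 89.01°
|G| = 2e+04 · 3.0695 / (58.049) ≈ 1057.6
Gain = 20 log₁₀(1057.6) ≈ 60.49 dB
∠G = (70.99°) − (89.01°) = -18.02°

At ω = 2241 rad/s:
zero (1 + j2241·0.002) = 1 + j4.482 → |·| ≈ 4.5922, ∠ ≈ 77.42°
pole (1 + j2241·0.04) = 1 + j89.64 → |·| ≈ 89.646, ∠ ≈ 89.36°
|G| = 2e+04 · 4.5922 / (89.646) ≈ 1024.5
Gain = 20 log₁₀(1024.5) ≈ 60.21 dB
∠G = (77.42°) − (89.36°) = -11.94°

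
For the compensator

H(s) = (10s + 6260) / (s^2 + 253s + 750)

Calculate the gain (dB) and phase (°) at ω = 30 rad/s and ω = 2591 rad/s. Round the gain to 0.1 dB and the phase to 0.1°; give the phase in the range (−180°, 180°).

Substitute s = j30:
Numerator: 10(j30) + 6260 = 6260 + j300
Denominator: (j30)^2 + 253(j30) + 750 = -150 + j7590
|N| = √(6260² + 300²) ≈ 6267.2, ∠N ≈ 2.74°
|D| = √(150² + 7590²) ≈ 7591.5, ∠D ≈ 91.13°
|H| = 6267.2 / 7591.5 ≈ 0.82555
Gain = 20 log₁₀(0.82555) ≈ -1.67 dB
∠H = 2.74° − 91.13° = -88.39°

Substitute s = j2591:
Numerator: 10(j2591) + 6260 = 6260 + j25910
Denominator: (j2591)^2 + 253(j2591) + 750 = -6712531 + j655523
|N| = √(6260² + 25910²) ≈ 26656, ∠N ≈ 76.42°
|D| = √(6712531² + 655523²) ≈ 6.7445e+06, ∠D ≈ 174.42°
|H| = 26656 / 6.7445e+06 ≈ 0.0039523
Gain = 20 log₁₀(0.0039523) ≈ -48.06 dB
∠H = 76.42° − 174.42° = -98.00°

ω = 30: -1.7 dB, -88.4°; ω = 2591: -48.1 dB, -98.0°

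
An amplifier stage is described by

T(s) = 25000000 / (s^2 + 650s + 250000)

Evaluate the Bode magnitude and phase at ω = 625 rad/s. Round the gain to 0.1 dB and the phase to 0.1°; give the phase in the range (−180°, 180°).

At s = jω = j625:
quadratic: (j625)² + 650·j625 + 250000 = -140625 + j406250 → |·| ≈ 4.299e+05, ∠ ≈ 109.09°
|T| = 25000000 / 4.299e+05 ≈ 58.153
Gain = 20 log₁₀(58.153) ≈ 35.29 dB
∠T = 0.00° − 109.09° = -109.09°

35.3 dB, -109.1°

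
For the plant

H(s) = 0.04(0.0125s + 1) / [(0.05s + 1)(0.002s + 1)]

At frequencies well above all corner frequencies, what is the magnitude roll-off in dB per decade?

Each pole contributes −20 dB/decade at high frequency; each zero contributes +20 dB/decade.
Net: 1 zero(s) − 2 pole(s) → -20 dB/decade.

-20 dB/decade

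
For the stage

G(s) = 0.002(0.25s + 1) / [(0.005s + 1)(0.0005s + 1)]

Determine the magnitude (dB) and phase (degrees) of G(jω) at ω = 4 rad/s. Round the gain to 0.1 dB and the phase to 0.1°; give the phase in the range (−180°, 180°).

At ω = 4 rad/s:
zero (1 + j4·0.25) = 1 + j1 → |·| ≈ 1.4142, ∠ ≈ 45.00°
pole (1 + j4·0.005) = 1 + j0.02 → |·| ≈ 1.0002, ∠ ≈ 1.15°
pole (1 + j4·0.0005) = 1 + j0.002 → |·| ≈ 1, ∠ ≈ 0.11°
|G| = 0.002 · 1.4142 / (1.0002 · 1) ≈ 0.0028278
Gain = 20 log₁₀(0.0028278) ≈ -50.97 dB
∠G = (45.00°) − (1.15° + 0.11°) = 43.74°

-51.0 dB, 43.7°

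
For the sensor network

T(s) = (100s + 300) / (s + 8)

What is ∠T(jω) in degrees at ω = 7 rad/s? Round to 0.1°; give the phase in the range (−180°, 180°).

25.6°

Substitute s = j7:
Numerator: 100(j7) + 300 = 300 + j700
Denominator: (j7) + 8 = 8 + j7
|N| = √(300² + 700²) ≈ 761.58, ∠N ≈ 66.80°
|D| = √(8² + 7²) ≈ 10.63, ∠D ≈ 41.19°
∠T = 66.80° − 41.19° = 25.61°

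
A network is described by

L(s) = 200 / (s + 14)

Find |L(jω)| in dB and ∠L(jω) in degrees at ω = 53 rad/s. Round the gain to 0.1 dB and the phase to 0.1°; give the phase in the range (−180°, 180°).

At s = jω = j53:
pole (s+14): 14 + j53 → |·| = √(14²+53²) = √3005 ≈ 54.818, ∠ = arctan(53/14) ≈ 75.20°
|L| = 200 / 54.818 ≈ 3.6484
Gain = 20 log₁₀(3.6484) ≈ 11.24 dB
∠L = 0.00° − 75.20° = -75.20°

11.2 dB, -75.2°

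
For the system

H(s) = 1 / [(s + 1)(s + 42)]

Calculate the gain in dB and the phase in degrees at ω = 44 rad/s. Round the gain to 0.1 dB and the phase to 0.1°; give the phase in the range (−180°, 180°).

-68.6 dB, -135.0°

At s = jω = j44:
pole (s+1): 1 + j44 → |·| = √(1²+44²) = √1937 ≈ 44.011, ∠ = arctan(44/1) ≈ 88.70°
pole (s+42): 42 + j44 → |·| = √(42²+44²) = √3700 ≈ 60.828, ∠ = arctan(44/42) ≈ 46.33°
|H| = 1 / 2677.1 ≈ 0.00037354
Gain = 20 log₁₀(0.00037354) ≈ -68.55 dB
∠H = 0.00° − 135.03° = -135.03°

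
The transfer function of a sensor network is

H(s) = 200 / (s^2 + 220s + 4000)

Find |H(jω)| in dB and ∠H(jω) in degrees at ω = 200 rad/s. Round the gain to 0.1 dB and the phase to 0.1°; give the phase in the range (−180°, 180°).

Substitute s = j200:
Numerator: 200 = 200 + j0
Denominator: (j200)^2 + 220(j200) + 4000 = -36000 + j44000
|N| = √(200² + 0²) ≈ 200, ∠N ≈ 0.00°
|D| = √(36000² + 44000²) ≈ 56851, ∠D ≈ 129.29°
|H| = 200 / 56851 ≈ 0.003518
Gain = 20 log₁₀(0.003518) ≈ -49.07 dB
∠H = 0.00° − 129.29° = -129.29°

-49.1 dB, -129.3°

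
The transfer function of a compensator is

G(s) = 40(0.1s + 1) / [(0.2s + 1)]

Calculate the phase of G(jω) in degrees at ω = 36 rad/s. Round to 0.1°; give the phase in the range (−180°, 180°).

-7.6°

At ω = 36 rad/s:
zero (1 + j36·0.1) = 1 + j3.6 → |·| ≈ 3.7363, ∠ ≈ 74.48°
pole (1 + j36·0.2) = 1 + j7.2 → |·| ≈ 7.2691, ∠ ≈ 82.09°
∠G = (74.48°) − (82.09°) = -7.61°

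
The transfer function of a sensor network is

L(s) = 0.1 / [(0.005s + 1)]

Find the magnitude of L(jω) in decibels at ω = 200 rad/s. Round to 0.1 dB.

-23.0 dB

At ω = 200 rad/s:
pole (1 + j200·0.005) = 1 + j1 → |·| ≈ 1.4142, ∠ ≈ 45.00°
|L| = 0.1 · 1 / (1.4142) ≈ 0.070711
Gain = 20 log₁₀(0.070711) ≈ -23.01 dB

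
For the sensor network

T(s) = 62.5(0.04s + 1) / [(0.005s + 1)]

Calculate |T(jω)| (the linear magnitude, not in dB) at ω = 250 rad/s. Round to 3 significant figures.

392

At ω = 250 rad/s:
zero (1 + j250·0.04) = 1 + j10 → |·| ≈ 10.05, ∠ ≈ 84.29°
pole (1 + j250·0.005) = 1 + j1.25 → |·| ≈ 1.6008, ∠ ≈ 51.34°
|T| = 62.5 · 10.05 / (1.6008) ≈ 392.38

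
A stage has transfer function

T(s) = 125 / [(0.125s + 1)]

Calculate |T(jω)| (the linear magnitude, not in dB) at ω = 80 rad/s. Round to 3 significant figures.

At ω = 80 rad/s:
pole (1 + j80·0.125) = 1 + j10 → |·| ≈ 10.05, ∠ ≈ 84.29°
|T| = 125 · 1 / (10.05) ≈ 12.438

12.4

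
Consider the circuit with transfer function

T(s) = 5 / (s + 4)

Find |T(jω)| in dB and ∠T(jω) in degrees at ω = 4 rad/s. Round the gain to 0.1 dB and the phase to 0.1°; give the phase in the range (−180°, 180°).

Substitute s = j4:
Numerator: 5 = 5 + j0
Denominator: (j4) + 4 = 4 + j4
|N| = √(5² + 0²) ≈ 5, ∠N ≈ 0.00°
|D| = √(4² + 4²) ≈ 5.6569, ∠D ≈ 45.00°
|T| = 5 / 5.6569 ≈ 0.88388
Gain = 20 log₁₀(0.88388) ≈ -1.07 dB
∠T = 0.00° − 45.00° = -45.00°

-1.1 dB, -45.0°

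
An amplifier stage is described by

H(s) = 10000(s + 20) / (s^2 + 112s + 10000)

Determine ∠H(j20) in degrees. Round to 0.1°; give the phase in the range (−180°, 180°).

At s = jω = j20:
zero (s+20): 20 + j20 → |·| = √(20²+20²) = √800 ≈ 28.284, ∠ = arctan(20/20) ≈ 45.00°
quadratic: (j20)² + 112·j20 + 10000 = 9600 + j2240 → |·| ≈ 9857.9, ∠ ≈ 13.13°
∠H = 45.00° − 13.13° = 31.87°

31.9°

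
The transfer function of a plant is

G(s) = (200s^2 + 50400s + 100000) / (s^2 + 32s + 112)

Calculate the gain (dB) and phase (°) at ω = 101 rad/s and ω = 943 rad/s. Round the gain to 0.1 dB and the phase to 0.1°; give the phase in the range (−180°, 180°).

Substitute s = j101:
Numerator: 200(j101)^2 + 50400(j101) + 100000 = -1940200 + j5090400
Denominator: (j101)^2 + 32(j101) + 112 = -10089 + j3232
|N| = √(1940200² + 5090400²) ≈ 5.4476e+06, ∠N ≈ 110.86°
|D| = √(10089² + 3232²) ≈ 10594, ∠D ≈ 162.24°
|G| = 5.4476e+06 / 10594 ≈ 514.22
Gain = 20 log₁₀(514.22) ≈ 54.22 dB
∠G = 110.86° − 162.24° = -51.38°

Substitute s = j943:
Numerator: 200(j943)^2 + 50400(j943) + 100000 = -177749800 + j47527200
Denominator: (j943)^2 + 32(j943) + 112 = -889137 + j30176
|N| = √(177749800² + 47527200²) ≈ 1.8399e+08, ∠N ≈ 165.03°
|D| = √(889137² + 30176²) ≈ 8.8965e+05, ∠D ≈ 178.06°
|G| = 1.8399e+08 / 8.8965e+05 ≈ 206.81
Gain = 20 log₁₀(206.81) ≈ 46.31 dB
∠G = 165.03° − 178.06° = -13.03°

ω = 101: 54.2 dB, -51.4°; ω = 943: 46.3 dB, -13.0°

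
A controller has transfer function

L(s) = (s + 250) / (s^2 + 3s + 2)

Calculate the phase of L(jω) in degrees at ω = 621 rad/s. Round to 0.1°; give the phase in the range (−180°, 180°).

-111.7°

Substitute s = j621:
Numerator: (j621) + 250 = 250 + j621
Denominator: (j621)^2 + 3(j621) + 2 = -385639 + j1863
|N| = √(250² + 621²) ≈ 669.43, ∠N ≈ 68.07°
|D| = √(385639² + 1863²) ≈ 3.8564e+05, ∠D ≈ 179.72°
∠L = 68.07° − 179.72° = -111.65°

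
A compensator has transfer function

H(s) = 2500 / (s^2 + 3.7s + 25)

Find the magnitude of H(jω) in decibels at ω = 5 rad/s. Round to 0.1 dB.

42.6 dB

At s = jω = j5:
quadratic: (j5)² + 3.7·j5 + 25 = 0 + j18.5 → |·| ≈ 18.5, ∠ ≈ 90.00°
|H| = 2500 / 18.5 ≈ 135.14
Gain = 20 log₁₀(135.14) ≈ 42.62 dB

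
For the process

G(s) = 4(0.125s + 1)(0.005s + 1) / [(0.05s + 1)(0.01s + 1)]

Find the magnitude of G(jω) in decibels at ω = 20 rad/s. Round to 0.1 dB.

At ω = 20 rad/s:
zero (1 + j20·0.125) = 1 + j2.5 → |·| ≈ 2.6926, ∠ ≈ 68.20°
zero (1 + j20·0.005) = 1 + j0.1 → |·| ≈ 1.005, ∠ ≈ 5.71°
pole (1 + j20·0.05) = 1 + j1 → |·| ≈ 1.4142, ∠ ≈ 45.00°
pole (1 + j20·0.01) = 1 + j0.2 → |·| ≈ 1.0198, ∠ ≈ 11.31°
|G| = 4 · 2.6926 · 1.005 / (1.4142 · 1.0198) ≈ 7.5054
Gain = 20 log₁₀(7.5054) ≈ 17.51 dB

17.5 dB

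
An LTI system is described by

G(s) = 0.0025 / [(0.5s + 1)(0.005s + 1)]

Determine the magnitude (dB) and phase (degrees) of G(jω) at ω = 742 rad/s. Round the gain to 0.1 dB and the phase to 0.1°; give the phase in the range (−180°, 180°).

At ω = 742 rad/s:
pole (1 + j742·0.5) = 1 + j371 → |·| ≈ 371, ∠ ≈ 89.85°
pole (1 + j742·0.005) = 1 + j3.71 → |·| ≈ 3.8424, ∠ ≈ 74.91°
|G| = 0.0025 · 1 / (371 · 3.8424) ≈ 1.7537e-06
Gain = 20 log₁₀(1.7537e-06) ≈ -115.12 dB
∠G = (0°) − (89.85° + 74.91°) = -164.76°

-115.1 dB, -164.8°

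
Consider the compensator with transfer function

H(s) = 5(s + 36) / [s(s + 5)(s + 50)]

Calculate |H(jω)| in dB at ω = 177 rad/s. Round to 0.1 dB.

-76.1 dB

At s = jω = j177:
zero (s+36): 36 + j177 → |·| = √(36²+177²) = √32625 ≈ 180.62, ∠ = arctan(177/36) ≈ 78.50°
pole (s+5): 5 + j177 → |·| = √(5²+177²) = √31354 ≈ 177.07, ∠ = arctan(177/5) ≈ 88.38°
pole (s+50): 50 + j177 → |·| = √(50²+177²) = √33829 ≈ 183.93, ∠ = arctan(177/50) ≈ 74.23°
pole at origin: |s| = 177, ∠ = 90.00° (in denominator)
|H| = 5 · 180.62 / 5.7646e+06 ≈ 0.00015666
Gain = 20 log₁₀(0.00015666) ≈ -76.10 dB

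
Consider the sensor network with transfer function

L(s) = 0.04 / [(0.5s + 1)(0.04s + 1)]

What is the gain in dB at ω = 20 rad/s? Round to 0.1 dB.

At ω = 20 rad/s:
pole (1 + j20·0.5) = 1 + j10 → |·| ≈ 10.05, ∠ ≈ 84.29°
pole (1 + j20·0.04) = 1 + j0.8 → |·| ≈ 1.2806, ∠ ≈ 38.66°
|L| = 0.04 · 1 / (10.05 · 1.2806) ≈ 0.003108
Gain = 20 log₁₀(0.003108) ≈ -50.15 dB

-50.2 dB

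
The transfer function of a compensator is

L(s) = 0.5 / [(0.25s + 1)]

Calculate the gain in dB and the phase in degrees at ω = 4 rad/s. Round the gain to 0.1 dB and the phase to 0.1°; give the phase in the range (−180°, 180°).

At ω = 4 rad/s:
pole (1 + j4·0.25) = 1 + j1 → |·| ≈ 1.4142, ∠ ≈ 45.00°
|L| = 0.5 · 1 / (1.4142) ≈ 0.35356
Gain = 20 log₁₀(0.35356) ≈ -9.03 dB
∠L = (0°) − (45.00°) = -45.00°

-9.0 dB, -45.0°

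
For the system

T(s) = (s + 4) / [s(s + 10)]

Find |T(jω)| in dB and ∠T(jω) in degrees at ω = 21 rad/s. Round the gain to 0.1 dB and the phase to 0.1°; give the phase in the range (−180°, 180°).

At s = jω = j21:
zero (s+4): 4 + j21 → |·| = √(4²+21²) = √457 ≈ 21.378, ∠ = arctan(21/4) ≈ 79.22°
pole (s+10): 10 + j21 → |·| = √(10²+21²) = √541 ≈ 23.259, ∠ = arctan(21/10) ≈ 64.54°
pole at origin: |s| = 21, ∠ = 90.00° (in denominator)
|T| = 1 · 21.378 / 488.44 ≈ 0.043768
Gain = 20 log₁₀(0.043768) ≈ -27.18 dB
∠T = 79.22° − 154.54° = -75.32°

-27.2 dB, -75.3°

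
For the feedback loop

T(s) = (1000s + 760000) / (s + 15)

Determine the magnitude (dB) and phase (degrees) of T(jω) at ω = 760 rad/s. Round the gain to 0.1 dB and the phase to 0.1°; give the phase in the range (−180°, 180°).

Substitute s = j760:
Numerator: 1000(j760) + 760000 = 760000 + j760000
Denominator: (j760) + 15 = 15 + j760
|N| = √(760000² + 760000²) ≈ 1.0748e+06, ∠N ≈ 45.00°
|D| = √(15² + 760²) ≈ 760.15, ∠D ≈ 88.87°
|T| = 1.0748e+06 / 760.15 ≈ 1413.9
Gain = 20 log₁₀(1413.9) ≈ 63.01 dB
∠T = 45.00° − 88.87° = -43.87°

63.0 dB, -43.9°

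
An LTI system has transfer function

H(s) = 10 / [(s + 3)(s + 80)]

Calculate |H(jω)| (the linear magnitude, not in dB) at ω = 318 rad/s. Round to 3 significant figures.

At s = jω = j318:
pole (s+3): 3 + j318 → |·| = √(3²+318²) = √101133 ≈ 318.01, ∠ = arctan(318/3) ≈ 89.46°
pole (s+80): 80 + j318 → |·| = √(80²+318²) = √107524 ≈ 327.91, ∠ = arctan(318/80) ≈ 75.88°
|H| = 10 / 1.0428e+05 ≈ 9.5896e-05

9.59e-05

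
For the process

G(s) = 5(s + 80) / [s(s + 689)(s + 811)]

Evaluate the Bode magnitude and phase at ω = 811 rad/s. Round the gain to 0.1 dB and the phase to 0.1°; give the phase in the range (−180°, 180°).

-107.7 dB, -100.3°

At s = jω = j811:
zero (s+80): 80 + j811 → |·| = √(80²+811²) = √664121 ≈ 814.94, ∠ = arctan(811/80) ≈ 84.37°
pole (s+689): 689 + j811 → |·| = √(689²+811²) = √1132442 ≈ 1064.2, ∠ = arctan(811/689) ≈ 49.65°
pole (s+811): 811 + j811 → |·| = √(811²+811²) = √1315442 ≈ 1146.9, ∠ = arctan(811/811) ≈ 45.00°
pole at origin: |s| = 811, ∠ = 90.00° (in denominator)
|G| = 5 · 814.94 / 9.8985e+08 ≈ 4.1165e-06
Gain = 20 log₁₀(4.1165e-06) ≈ -107.71 dB
∠G = 84.37° − 184.65° = -100.28°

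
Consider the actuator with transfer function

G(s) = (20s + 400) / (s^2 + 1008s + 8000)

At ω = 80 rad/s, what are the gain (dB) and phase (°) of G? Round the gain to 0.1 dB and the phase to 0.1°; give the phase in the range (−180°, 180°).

Substitute s = j80:
Numerator: 20(j80) + 400 = 400 + j1600
Denominator: (j80)^2 + 1008(j80) + 8000 = 1600 + j80640
|N| = √(400² + 1600²) ≈ 1649.2, ∠N ≈ 75.96°
|D| = √(1600² + 80640²) ≈ 80656, ∠D ≈ 88.86°
|G| = 1649.2 / 80656 ≈ 0.020447
Gain = 20 log₁₀(0.020447) ≈ -33.79 dB
∠G = 75.96° − 88.86° = -12.90°

-33.8 dB, -12.9°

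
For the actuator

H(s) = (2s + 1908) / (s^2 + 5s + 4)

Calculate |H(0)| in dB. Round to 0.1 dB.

53.6 dB

H(0) = 1908 / 4 = 477
20 log₁₀(477) ≈ 53.57 dB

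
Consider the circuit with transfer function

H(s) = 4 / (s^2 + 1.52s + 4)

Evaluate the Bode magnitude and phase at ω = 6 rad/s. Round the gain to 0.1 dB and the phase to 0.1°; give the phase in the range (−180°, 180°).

-18.4 dB, -164.1°

At s = jω = j6:
quadratic: (j6)² + 1.52·j6 + 4 = -32 + j9.12 → |·| ≈ 33.274, ∠ ≈ 164.09°
|H| = 4 / 33.274 ≈ 0.12021
Gain = 20 log₁₀(0.12021) ≈ -18.40 dB
∠H = 0.00° − 164.09° = -164.09°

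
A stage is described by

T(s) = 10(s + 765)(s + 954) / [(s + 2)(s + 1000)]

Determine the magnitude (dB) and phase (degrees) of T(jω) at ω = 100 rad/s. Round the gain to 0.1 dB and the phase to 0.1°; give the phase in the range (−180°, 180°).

At s = jω = j100:
zero (s+765): 765 + j100 → |·| = √(765²+100²) = √595225 ≈ 771.51, ∠ = arctan(100/765) ≈ 7.45°
zero (s+954): 954 + j100 → |·| = √(954²+100²) = √920116 ≈ 959.23, ∠ = arctan(100/954) ≈ 5.98°
pole (s+2): 2 + j100 → |·| = √(2²+100²) = √10004 ≈ 100.02, ∠ = arctan(100/2) ≈ 88.85°
pole (s+1000): 1000 + j100 → |·| = √(1000²+100²) = √1010000 ≈ 1005, ∠ = arctan(100/1000) ≈ 5.71°
|T| = 10 · 7.4006e+05 / 1.0052e+05 ≈ 73.623
Gain = 20 log₁₀(73.623) ≈ 37.34 dB
∠T = 13.43° − 94.56° = -81.13°

37.3 dB, -81.1°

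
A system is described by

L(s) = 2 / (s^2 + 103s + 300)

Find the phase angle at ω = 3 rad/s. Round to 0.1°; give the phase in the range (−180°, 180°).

Substitute s = j3:
Numerator: 2 = 2 + j0
Denominator: (j3)^2 + 103(j3) + 300 = 291 + j309
|N| = √(2² + 0²) ≈ 2, ∠N ≈ 0.00°
|D| = √(291² + 309²) ≈ 424.45, ∠D ≈ 46.72°
∠L = 0.00° − 46.72° = -46.72°

-46.7°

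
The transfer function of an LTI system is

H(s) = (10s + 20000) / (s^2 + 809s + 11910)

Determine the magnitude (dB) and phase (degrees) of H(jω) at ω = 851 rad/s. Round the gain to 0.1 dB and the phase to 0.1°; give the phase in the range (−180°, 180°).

Substitute s = j851:
Numerator: 10(j851) + 20000 = 20000 + j8510
Denominator: (j851)^2 + 809(j851) + 11910 = -712291 + j688459
|N| = √(20000² + 8510²) ≈ 21735, ∠N ≈ 23.05°
|D| = √(712291² + 688459²) ≈ 9.9062e+05, ∠D ≈ 135.97°
|H| = 21735 / 9.9062e+05 ≈ 0.021941
Gain = 20 log₁₀(0.021941) ≈ -33.17 dB
∠H = 23.05° − 135.97° = -112.92°

-33.2 dB, -112.9°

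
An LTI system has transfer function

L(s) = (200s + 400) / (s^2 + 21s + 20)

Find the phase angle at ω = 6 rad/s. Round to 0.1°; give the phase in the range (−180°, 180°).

-25.7°

Substitute s = j6:
Numerator: 200(j6) + 400 = 400 + j1200
Denominator: (j6)^2 + 21(j6) + 20 = -16 + j126
|N| = √(400² + 1200²) ≈ 1264.9, ∠N ≈ 71.57°
|D| = √(16² + 126²) ≈ 127.01, ∠D ≈ 97.24°
∠L = 71.57° − 97.24° = -25.67°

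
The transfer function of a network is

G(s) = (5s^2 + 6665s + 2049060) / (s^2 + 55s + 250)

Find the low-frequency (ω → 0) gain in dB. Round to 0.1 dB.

78.3 dB

G(0) = 2049060 / 250 ≈ 8196.2
20 log₁₀(8196.2) ≈ 78.27 dB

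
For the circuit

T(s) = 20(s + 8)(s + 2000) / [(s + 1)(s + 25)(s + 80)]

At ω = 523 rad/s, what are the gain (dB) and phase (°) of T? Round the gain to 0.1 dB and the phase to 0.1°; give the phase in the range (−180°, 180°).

At s = jω = j523:
zero (s+8): 8 + j523 → |·| = √(8²+523²) = √273593 ≈ 523.06, ∠ = arctan(523/8) ≈ 89.12°
zero (s+2000): 2000 + j523 → |·| = √(2000²+523²) = √4273529 ≈ 2067.3, ∠ = arctan(523/2000) ≈ 14.65°
pole (s+1): 1 + j523 → |·| = √(1²+523²) = √273530 ≈ 523, ∠ = arctan(523/1) ≈ 89.89°
pole (s+25): 25 + j523 → |·| = √(25²+523²) = √274154 ≈ 523.6, ∠ = arctan(523/25) ≈ 87.26°
pole (s+80): 80 + j523 → |·| = √(80²+523²) = √279929 ≈ 529.08, ∠ = arctan(523/80) ≈ 81.30°
|T| = 20 · 1.0813e+06 / 1.4488e+08 ≈ 0.14927
Gain = 20 log₁₀(0.14927) ≈ -16.52 dB
∠T = 103.77° − 258.45° = -154.68°

-16.5 dB, -154.7°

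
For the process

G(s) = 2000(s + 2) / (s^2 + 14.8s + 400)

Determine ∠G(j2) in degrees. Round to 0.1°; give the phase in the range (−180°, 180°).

40.7°

At s = jω = j2:
zero (s+2): 2 + j2 → |·| = √(2²+2²) = √8 ≈ 2.8284, ∠ = arctan(2/2) ≈ 45.00°
quadratic: (j2)² + 14.8·j2 + 400 = 396 + j29.6 → |·| ≈ 397.1, ∠ ≈ 4.27°
∠G = 45.00° − 4.27° = 40.73°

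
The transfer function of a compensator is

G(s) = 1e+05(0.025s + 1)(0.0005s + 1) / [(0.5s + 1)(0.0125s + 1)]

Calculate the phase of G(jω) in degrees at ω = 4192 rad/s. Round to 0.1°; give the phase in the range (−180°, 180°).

At ω = 4192 rad/s:
zero (1 + j4192·0.025) = 1 + j104.8 → |·| ≈ 104.8, ∠ ≈ 89.45°
zero (1 + j4192·0.0005) = 1 + j2.096 → |·| ≈ 2.3223, ∠ ≈ 64.49°
pole (1 + j4192·0.5) = 1 + j2096 → |·| ≈ 2096, ∠ ≈ 89.97°
pole (1 + j4192·0.0125) = 1 + j52.4 → |·| ≈ 52.41, ∠ ≈ 88.91°
∠G = (89.45° + 64.49°) − (89.97° + 88.91°) = -24.94°

-24.9°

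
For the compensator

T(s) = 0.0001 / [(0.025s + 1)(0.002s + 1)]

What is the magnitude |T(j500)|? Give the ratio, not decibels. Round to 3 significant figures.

At ω = 500 rad/s:
pole (1 + j500·0.025) = 1 + j12.5 → |·| ≈ 12.54, ∠ ≈ 85.43°
pole (1 + j500·0.002) = 1 + j1 → |·| ≈ 1.4142, ∠ ≈ 45.00°
|T| = 0.0001 · 1 / (12.54 · 1.4142) ≈ 5.6389e-06

5.64e-06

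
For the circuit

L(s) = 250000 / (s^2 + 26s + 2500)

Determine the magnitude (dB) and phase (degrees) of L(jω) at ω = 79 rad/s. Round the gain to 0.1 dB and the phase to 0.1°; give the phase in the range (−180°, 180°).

35.4 dB, -151.2°

At s = jω = j79:
quadratic: (j79)² + 26·j79 + 2500 = -3741 + j2054 → |·| ≈ 4267.8, ∠ ≈ 151.23°
|L| = 250000 / 4267.8 ≈ 58.578
Gain = 20 log₁₀(58.578) ≈ 35.35 dB
∠L = 0.00° − 151.23° = -151.23°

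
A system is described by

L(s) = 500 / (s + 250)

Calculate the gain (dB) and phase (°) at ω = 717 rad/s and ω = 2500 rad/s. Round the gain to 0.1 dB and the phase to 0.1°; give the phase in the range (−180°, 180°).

Substitute s = j717:
Numerator: 500 = 500 + j0
Denominator: (j717) + 250 = 250 + j717
|N| = √(500² + 0²) ≈ 500, ∠N ≈ 0.00°
|D| = √(250² + 717²) ≈ 759.33, ∠D ≈ 70.78°
|L| = 500 / 759.33 ≈ 0.65848
Gain = 20 log₁₀(0.65848) ≈ -3.63 dB
∠L = 0.00° − 70.78° = -70.78°

Substitute s = j2500:
Numerator: 500 = 500 + j0
Denominator: (j2500) + 250 = 250 + j2500
|N| = √(500² + 0²) ≈ 500, ∠N ≈ 0.00°
|D| = √(250² + 2500²) ≈ 2512.5, ∠D ≈ 84.29°
|L| = 500 / 2512.5 ≈ 0.199
Gain = 20 log₁₀(0.199) ≈ -14.02 dB
∠L = 0.00° − 84.29° = -84.29°

ω = 717: -3.6 dB, -70.8°; ω = 2500: -14.0 dB, -84.3°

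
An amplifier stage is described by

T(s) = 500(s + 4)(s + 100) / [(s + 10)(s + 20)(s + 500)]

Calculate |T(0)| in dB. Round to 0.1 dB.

T(0) = 500·4·100 / (10·20·500) = 2
20 log₁₀(2) ≈ 6.02 dB

6.0 dB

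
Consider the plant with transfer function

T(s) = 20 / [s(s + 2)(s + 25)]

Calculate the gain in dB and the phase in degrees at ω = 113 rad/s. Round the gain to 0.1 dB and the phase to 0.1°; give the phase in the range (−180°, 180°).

-97.4 dB, 103.5°

At s = jω = j113:
pole (s+2): 2 + j113 → |·| = √(2²+113²) = √12773 ≈ 113.02, ∠ = arctan(113/2) ≈ 88.99°
pole (s+25): 25 + j113 → |·| = √(25²+113²) = √13394 ≈ 115.73, ∠ = arctan(113/25) ≈ 77.52°
pole at origin: |s| = 113, ∠ = 90.00° (in denominator)
|T| = 20 / 1.478e+06 ≈ 1.3532e-05
Gain = 20 log₁₀(1.3532e-05) ≈ -97.37 dB
∠T = 0.00° − 256.51° = -256.51° ≡ 103.49° (principal value)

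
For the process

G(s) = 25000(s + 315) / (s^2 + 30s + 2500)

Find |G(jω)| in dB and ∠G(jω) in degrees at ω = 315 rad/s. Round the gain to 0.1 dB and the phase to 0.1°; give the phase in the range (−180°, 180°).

At s = jω = j315:
zero (s+315): 315 + j315 → |·| = √(315²+315²) = √198450 ≈ 445.48, ∠ = arctan(315/315) ≈ 45.00°
quadratic: (j315)² + 30·j315 + 2500 = -96725 + j9450 → |·| ≈ 97186, ∠ ≈ 174.42°
|G| = 25000 · 445.48 / 97186 ≈ 114.59
Gain = 20 log₁₀(114.59) ≈ 41.18 dB
∠G = 45.00° − 174.42° = -129.42°

41.2 dB, -129.4°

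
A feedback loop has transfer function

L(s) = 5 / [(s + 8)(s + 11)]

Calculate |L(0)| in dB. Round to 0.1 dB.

-24.9 dB

L(0) = 5 / (8·11) ≈ 0.056818
20 log₁₀(0.056818) ≈ -24.91 dB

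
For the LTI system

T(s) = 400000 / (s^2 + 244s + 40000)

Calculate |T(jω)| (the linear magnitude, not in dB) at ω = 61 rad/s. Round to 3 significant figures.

At s = jω = j61:
quadratic: (j61)² + 244·j61 + 40000 = 36279 + j14884 → |·| ≈ 39214, ∠ ≈ 22.31°
|T| = 400000 / 39214 ≈ 10.2

10.2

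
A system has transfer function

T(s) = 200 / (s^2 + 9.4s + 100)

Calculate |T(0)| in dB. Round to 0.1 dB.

6.0 dB

T(0) = 200 / 100 = 2
20 log₁₀(2) ≈ 6.02 dB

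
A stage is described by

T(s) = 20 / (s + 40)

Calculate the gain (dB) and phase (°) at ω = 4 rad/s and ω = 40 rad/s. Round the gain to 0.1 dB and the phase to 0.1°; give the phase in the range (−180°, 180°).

At s = jω = j4:
pole (s+40): 40 + j4 → |·| = √(40²+4²) = √1616 ≈ 40.2, ∠ = arctan(4/40) ≈ 5.71°
|T| = 20 / 40.2 ≈ 0.49751
Gain = 20 log₁₀(0.49751) ≈ -6.06 dB
∠T = 0.00° − 5.71° = -5.71°

At s = jω = j40:
pole (s+40): 40 + j40 → |·| = √(40²+40²) = √3200 ≈ 56.569, ∠ = arctan(40/40) ≈ 45.00°
|T| = 20 / 56.569 ≈ 0.35355
Gain = 20 log₁₀(0.35355) ≈ -9.03 dB
∠T = 0.00° − 45.00° = -45.00°

ω = 4: -6.1 dB, -5.7°; ω = 40: -9.0 dB, -45.0°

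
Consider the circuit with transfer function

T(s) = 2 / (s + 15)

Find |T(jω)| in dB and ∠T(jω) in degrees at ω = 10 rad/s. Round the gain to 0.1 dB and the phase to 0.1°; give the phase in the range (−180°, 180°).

-19.1 dB, -33.7°

Substitute s = j10:
Numerator: 2 = 2 + j0
Denominator: (j10) + 15 = 15 + j10
|N| = √(2² + 0²) ≈ 2, ∠N ≈ 0.00°
|D| = √(15² + 10²) ≈ 18.028, ∠D ≈ 33.69°
|T| = 2 / 18.028 ≈ 0.11094
Gain = 20 log₁₀(0.11094) ≈ -19.10 dB
∠T = 0.00° − 33.69° = -33.69°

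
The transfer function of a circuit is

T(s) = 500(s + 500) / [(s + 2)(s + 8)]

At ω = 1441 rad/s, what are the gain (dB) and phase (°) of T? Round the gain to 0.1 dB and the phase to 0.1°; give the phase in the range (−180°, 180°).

-8.7 dB, -108.7°

At s = jω = j1441:
zero (s+500): 500 + j1441 → |·| = √(500²+1441²) = √2326481 ≈ 1525.3, ∠ = arctan(1441/500) ≈ 70.86°
pole (s+2): 2 + j1441 → |·| = √(2²+1441²) = √2076485 ≈ 1441, ∠ = arctan(1441/2) ≈ 89.92°
pole (s+8): 8 + j1441 → |·| = √(8²+1441²) = √2076545 ≈ 1441, ∠ = arctan(1441/8) ≈ 89.68°
|T| = 500 · 1525.3 / 2.0765e+06 ≈ 0.36728
Gain = 20 log₁₀(0.36728) ≈ -8.70 dB
∠T = 70.86° − 179.60° = -108.74°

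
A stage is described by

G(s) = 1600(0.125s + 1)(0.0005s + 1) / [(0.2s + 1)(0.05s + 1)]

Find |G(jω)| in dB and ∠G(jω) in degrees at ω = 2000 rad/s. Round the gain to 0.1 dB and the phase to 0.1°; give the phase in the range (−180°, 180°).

At ω = 2000 rad/s:
zero (1 + j2000·0.125) = 1 + j250 → |·| ≈ 250, ∠ ≈ 89.77°
zero (1 + j2000·0.0005) = 1 + j1 → |·| ≈ 1.4142, ∠ ≈ 45.00°
pole (1 + j2000·0.2) = 1 + j400 → |·| ≈ 400, ∠ ≈ 89.86°
pole (1 + j2000·0.05) = 1 + j100 → |·| ≈ 100, ∠ ≈ 89.43°
|G| = 1600 · 250 · 1.4142 / (400 · 100) ≈ 14.142
Gain = 20 log₁₀(14.142) ≈ 23.01 dB
∠G = (89.77° + 45.00°) − (89.86° + 89.43°) = -44.52°

23.0 dB, -44.5°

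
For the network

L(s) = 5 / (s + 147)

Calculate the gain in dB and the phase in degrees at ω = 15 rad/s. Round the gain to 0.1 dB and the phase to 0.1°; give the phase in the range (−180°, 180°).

Substitute s = j15:
Numerator: 5 = 5 + j0
Denominator: (j15) + 147 = 147 + j15
|N| = √(5² + 0²) ≈ 5, ∠N ≈ 0.00°
|D| = √(147² + 15²) ≈ 147.76, ∠D ≈ 5.83°
|L| = 5 / 147.76 ≈ 0.033839
Gain = 20 log₁₀(0.033839) ≈ -29.41 dB
∠L = 0.00° − 5.83° = -5.83°

-29.4 dB, -5.8°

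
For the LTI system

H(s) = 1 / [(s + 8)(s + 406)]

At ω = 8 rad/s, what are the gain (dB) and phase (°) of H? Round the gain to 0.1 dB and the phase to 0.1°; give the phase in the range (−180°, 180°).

-73.2 dB, -46.1°

At s = jω = j8:
pole (s+8): 8 + j8 → |·| = √(8²+8²) = √128 ≈ 11.314, ∠ = arctan(8/8) ≈ 45.00°
pole (s+406): 406 + j8 → |·| = √(406²+8²) = √164900 ≈ 406.08, ∠ = arctan(8/406) ≈ 1.13°
|H| = 1 / 4594.4 ≈ 0.00021766
Gain = 20 log₁₀(0.00021766) ≈ -73.24 dB
∠H = 0.00° − 46.13° = -46.13°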